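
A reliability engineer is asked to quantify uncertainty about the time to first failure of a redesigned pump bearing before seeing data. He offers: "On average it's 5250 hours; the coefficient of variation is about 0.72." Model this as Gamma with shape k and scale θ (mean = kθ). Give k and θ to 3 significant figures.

For Gamma(k, scale θ): mean = kθ, variance = kθ², so CV = 1/√k.
CV = 0.72, hence k = 1/CV² = 1.93.
Then θ = mean/k = 5250/1.93 = 2720.

k ≈ 1.93, θ ≈ 2720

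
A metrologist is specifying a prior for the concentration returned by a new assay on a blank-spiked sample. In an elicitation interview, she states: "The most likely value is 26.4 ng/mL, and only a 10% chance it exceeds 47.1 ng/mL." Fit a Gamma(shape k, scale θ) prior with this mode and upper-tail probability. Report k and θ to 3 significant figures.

Gamma(k,θ) with k>1 has mode (k−1)θ, so θ = 26.4/(k−1).
Need P(X < 47.1) = 0.9 with θ tied to k this way. Start at k = 2, θ = 26.4: P(X<47.1) ≈ 0.532.
Too low — raise k to concentrate. Iterating converges to k ≈ 6.68.
Then θ = 26.4/(6.68−1) ≈ 4.65.

k ≈ 6.68, θ ≈ 4.65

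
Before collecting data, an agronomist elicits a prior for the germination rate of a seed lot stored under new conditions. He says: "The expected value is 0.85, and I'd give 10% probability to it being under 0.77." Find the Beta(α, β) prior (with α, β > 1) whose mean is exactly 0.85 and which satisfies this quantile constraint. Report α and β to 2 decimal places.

α ≈ 29.87, β ≈ 5.27

With mean 0.85 fixed, write α = 0.85s, β = 0.15s where s = α+β.
Need P(θ < 0.77) = 0.1 under Beta(0.85s, 0.15s). Normal approximation: (q−m)/√(m(1−m)/s) ≈ z_{0.1} = -1.28, so s ≈ 0.85·0.15·(-1.28)²/(0.77−0.85)² = 32.7.
At s = 32.7: P(θ<0.77) ≈ 0.107. Adjusting to match 0.1 gives s ≈ 35.14.
So α = 0.85·35.14 ≈ 29.87, β = 0.15·35.14 ≈ 5.27.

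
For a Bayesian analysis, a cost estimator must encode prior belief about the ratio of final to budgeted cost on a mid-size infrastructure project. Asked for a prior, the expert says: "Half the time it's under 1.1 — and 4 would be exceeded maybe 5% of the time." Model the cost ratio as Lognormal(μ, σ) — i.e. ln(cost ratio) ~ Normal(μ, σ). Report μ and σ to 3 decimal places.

If T ~ Lognormal(μ,σ) then ln T ~ Normal(μ,σ), so the p-quantile of ln T is μ + z_p·σ.
ln(1.1) = 0.09531 and ln(4) = 1.386; z_{0.5} = 0, z_{0.95} = 1.645.
σ = (1.386 − 0.09531)/(1.645 − (0)) = 0.785.
μ = 0.09531 − (0)·0.785 = 0.095.

μ ≈ 0.095, σ ≈ 0.785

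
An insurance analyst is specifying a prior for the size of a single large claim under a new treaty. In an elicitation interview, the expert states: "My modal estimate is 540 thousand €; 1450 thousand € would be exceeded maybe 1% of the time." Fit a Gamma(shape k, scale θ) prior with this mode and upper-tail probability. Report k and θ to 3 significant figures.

k ≈ 5.74, θ ≈ 114

Gamma(k,θ) with k>1 has mode (k−1)θ, so θ = 540/(k−1).
Need P(X < 1450) = 0.99 with θ tied to k this way. Start at k = 2, θ = 540: P(X<1450) ≈ 0.749.
Too low — raise k to concentrate. Iterating converges to k ≈ 5.74.
Then θ = 540/(5.74−1) ≈ 114.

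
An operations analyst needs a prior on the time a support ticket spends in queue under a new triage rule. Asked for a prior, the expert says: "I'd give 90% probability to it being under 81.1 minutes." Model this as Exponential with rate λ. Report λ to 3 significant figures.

λ ≈ 0.0284

P(T < 81.1) = 1 − e^(−λ·81.1) = 0.9, so λ = −ln(1−0.9)/81.1 = −ln(0.1)/81.1 = 0.0284.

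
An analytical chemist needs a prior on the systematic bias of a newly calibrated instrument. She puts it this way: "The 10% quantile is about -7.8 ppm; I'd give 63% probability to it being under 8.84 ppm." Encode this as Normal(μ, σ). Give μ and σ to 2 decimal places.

μ = 5.42, σ = 10.31

The p-quantile of Normal(μ,σ) is μ + z_p·σ, with z_{0.1} = -1.282 and z_{0.63} = 0.3319.
Eliminate σ: μ = (z₂·x₁ − z₁·x₂)/(z₂ − z₁) = (0.3319·-7.8 − (-1.282)·8.84)/1.613 = 5.42.
Then σ = (x₂ − x₁)/(z₂ − z₁) = (8.84 − -7.8)/1.613 = 10.31.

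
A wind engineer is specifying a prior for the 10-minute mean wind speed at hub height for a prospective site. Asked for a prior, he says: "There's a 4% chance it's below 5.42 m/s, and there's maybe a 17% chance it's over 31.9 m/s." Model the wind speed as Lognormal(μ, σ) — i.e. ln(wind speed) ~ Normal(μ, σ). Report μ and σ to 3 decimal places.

μ ≈ 2.837, σ ≈ 0.655

If T ~ Lognormal(μ,σ) then ln T ~ Normal(μ,σ), so the p-quantile of ln T is μ + z_p·σ.
ln(5.42) = 1.69 and ln(31.9) = 3.463; z_{0.04} = -1.751, z_{0.83} = 0.9542.
σ = (3.463 − 1.69)/(0.9542 − (-1.751)) = 0.655.
μ = 1.69 − (-1.751)·0.655 = 2.837.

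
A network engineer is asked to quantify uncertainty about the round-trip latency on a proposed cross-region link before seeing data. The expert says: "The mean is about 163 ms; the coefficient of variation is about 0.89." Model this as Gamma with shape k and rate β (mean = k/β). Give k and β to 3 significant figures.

k ≈ 1.26, β ≈ 0.00775

For Gamma(k, rate β): mean = k/β, variance = k/β², so CV = 1/√k.
CV = 0.89, hence k = 1/CV² = 1.26.
Then β = k/mean = 1.26/163 = 0.00775.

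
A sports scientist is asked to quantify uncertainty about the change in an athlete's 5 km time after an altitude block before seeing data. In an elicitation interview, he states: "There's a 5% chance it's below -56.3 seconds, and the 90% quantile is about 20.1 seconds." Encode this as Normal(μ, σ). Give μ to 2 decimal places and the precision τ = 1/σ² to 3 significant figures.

μ = -13.36, τ = 0.00147

The p-quantile of Normal(μ,σ) is μ + z_p·σ, with z_{0.05} = -1.645 and z_{0.9} = 1.282.
Eliminate σ: μ = (z₂·x₁ − z₁·x₂)/(z₂ − z₁) = (1.282·-56.3 − (-1.645)·20.1)/2.926 = -13.36.
Then σ = (x₂ − x₁)/(z₂ − z₁) = (20.1 − -56.3)/2.926 = 26.11.
Precision τ = 1/σ² = 1/26.11² = 0.00147.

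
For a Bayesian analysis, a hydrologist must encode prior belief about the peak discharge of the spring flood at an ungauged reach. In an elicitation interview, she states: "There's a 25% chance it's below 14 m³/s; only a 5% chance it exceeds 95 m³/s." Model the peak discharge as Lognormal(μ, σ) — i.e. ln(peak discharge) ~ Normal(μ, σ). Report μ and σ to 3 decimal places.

μ ≈ 3.196, σ ≈ 0.826

If T ~ Lognormal(μ,σ) then ln T ~ Normal(μ,σ), so the p-quantile of ln T is μ + z_p·σ.
ln(14) = 2.639 and ln(95) = 4.554; z_{0.25} = -0.6745, z_{0.95} = 1.645.
σ = (4.554 − 2.639)/(1.645 − (-0.6745)) = 0.826.
μ = 2.639 − (-0.6745)·0.826 = 3.196.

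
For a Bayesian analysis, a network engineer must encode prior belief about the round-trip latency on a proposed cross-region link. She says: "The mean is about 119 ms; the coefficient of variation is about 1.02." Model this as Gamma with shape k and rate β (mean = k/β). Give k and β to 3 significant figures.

k ≈ 0.961, β ≈ 0.00808

For Gamma(k, rate β): mean = k/β, variance = k/β², so CV = 1/√k.
CV = 1.02, hence k = 1/CV² = 0.961.
Then β = k/mean = 0.961/119 = 0.00808.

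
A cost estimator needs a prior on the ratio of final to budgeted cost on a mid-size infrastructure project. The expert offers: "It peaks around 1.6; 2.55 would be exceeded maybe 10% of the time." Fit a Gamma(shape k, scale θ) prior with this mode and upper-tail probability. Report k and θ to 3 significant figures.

k ≈ 9.64, θ ≈ 0.185

Gamma(k,θ) with k>1 has mode (k−1)θ, so θ = 1.6/(k−1).
Need P(X < 2.55) = 0.9 with θ tied to k this way. Start at k = 2, θ = 1.6: P(X<2.55) ≈ 0.473.
Too low — raise k to concentrate. Iterating converges to k ≈ 9.64.
Then θ = 1.6/(9.64−1) ≈ 0.185.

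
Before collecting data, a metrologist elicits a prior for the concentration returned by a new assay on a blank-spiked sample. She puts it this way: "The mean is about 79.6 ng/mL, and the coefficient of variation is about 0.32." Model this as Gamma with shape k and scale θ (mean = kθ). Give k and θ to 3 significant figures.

For Gamma(k, scale θ): mean = kθ, variance = kθ², so CV = 1/√k.
CV = 0.32, hence k = 1/CV² = 9.77.
Then θ = mean/k = 79.6/9.77 = 8.15.

k ≈ 9.77, θ ≈ 8.15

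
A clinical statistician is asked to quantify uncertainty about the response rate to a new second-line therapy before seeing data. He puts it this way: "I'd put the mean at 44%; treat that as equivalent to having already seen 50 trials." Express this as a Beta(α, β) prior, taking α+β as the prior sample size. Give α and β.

Under the effective-sample-size interpretation, Beta(α, β) has prior mean α/(α+β) and prior sample size α+β.
So α+β = 50 and α/(α+β) = 0.44, giving α = 0.44·50 = 22 and β = 50 − 22 = 28.

α = 22, β = 28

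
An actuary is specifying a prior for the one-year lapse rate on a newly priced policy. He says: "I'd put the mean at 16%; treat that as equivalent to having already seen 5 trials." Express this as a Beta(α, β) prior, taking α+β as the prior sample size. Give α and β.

Under the effective-sample-size interpretation, Beta(α, β) has prior mean α/(α+β) and prior sample size α+β.
So α+β = 5 and α/(α+β) = 0.16, giving α = 0.16·5 = 0.8 and β = 5 − 0.8 = 4.2.

α = 0.8, β = 4.2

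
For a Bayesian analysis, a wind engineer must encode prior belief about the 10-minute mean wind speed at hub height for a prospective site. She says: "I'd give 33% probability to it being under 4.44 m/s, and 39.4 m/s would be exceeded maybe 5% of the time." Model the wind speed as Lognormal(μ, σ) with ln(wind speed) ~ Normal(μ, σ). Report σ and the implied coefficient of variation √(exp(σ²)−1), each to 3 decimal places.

σ ≈ 1.047, CV ≈ 1.412

If T ~ Lognormal(μ,σ) then ln T ~ Normal(μ,σ), so the p-quantile of ln T is μ + z_p·σ.
ln(4.44) = 1.491 and ln(39.4) = 3.674; z_{0.33} = -0.4399, z_{0.95} = 1.645.
σ = (3.674 − 1.491)/(1.645 − (-0.4399)) = 1.047.
μ = 1.491 − (-0.4399)·1.047 = 1.951.
CV = √(exp(σ²)−1) = √(exp(1.0966)−1) = 1.412.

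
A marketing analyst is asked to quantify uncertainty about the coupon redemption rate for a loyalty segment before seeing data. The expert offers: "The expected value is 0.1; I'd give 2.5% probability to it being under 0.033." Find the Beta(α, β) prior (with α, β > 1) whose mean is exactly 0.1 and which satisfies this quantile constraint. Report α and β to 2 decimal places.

With mean 0.1 fixed, write α = 0.1s, β = 0.9s where s = α+β.
Need P(θ < 0.033) = 0.025 under Beta(0.1s, 0.9s). Normal approximation: (q−m)/√(m(1−m)/s) ≈ z_{0.025} = -1.96, so s ≈ 0.1·0.9·(-1.96)²/(0.033−0.1)² = 77.0.
At s = 77.0: P(θ<0.033) ≈ 0.005. Adjusting to match 0.025 gives s ≈ 47.99.
So α = 0.1·47.99 ≈ 4.80, β = 0.9·47.99 ≈ 43.19.

α ≈ 4.80, β ≈ 43.19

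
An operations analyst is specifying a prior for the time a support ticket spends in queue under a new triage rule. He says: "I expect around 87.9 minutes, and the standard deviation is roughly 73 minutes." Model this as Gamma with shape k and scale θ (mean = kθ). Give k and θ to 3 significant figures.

k ≈ 1.45, θ ≈ 60.6

For Gamma(k, scale θ): mean = kθ, variance = kθ², so CV = 1/√k.
CV = SD/mean = 73/87.9 = 0.8305, hence k = 1/CV² = 1.45.
Then θ = mean/k = 87.9/1.45 = 60.6.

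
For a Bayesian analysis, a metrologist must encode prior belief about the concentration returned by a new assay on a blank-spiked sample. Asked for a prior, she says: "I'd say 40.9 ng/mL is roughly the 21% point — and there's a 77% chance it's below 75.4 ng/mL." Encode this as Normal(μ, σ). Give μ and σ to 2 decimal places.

For Normal(μ,σ), the p-quantile is μ + z_p·σ. Here z_{0.21} = -0.8064, z_{0.77} = 0.7388.
So 40.9 = μ − 0.8064σ and 75.4 = μ + 0.7388σ.
Subtracting: σ = (75.4 − 40.9)/(0.7388 − (-0.8064)) = 22.33.
Then μ = 40.9 − (-0.8064)·22.33 = 58.90.

μ = 58.90, σ = 22.33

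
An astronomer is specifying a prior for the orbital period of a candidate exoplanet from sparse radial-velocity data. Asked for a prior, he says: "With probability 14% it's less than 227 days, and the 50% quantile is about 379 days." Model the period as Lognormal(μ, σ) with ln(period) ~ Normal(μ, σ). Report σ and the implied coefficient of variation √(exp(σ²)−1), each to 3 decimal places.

If T ~ Lognormal(μ,σ) then ln T ~ Normal(μ,σ), so the p-quantile of ln T is μ + z_p·σ.
ln(227) = 5.425 and ln(379) = 5.938; z_{0.14} = -1.08, z_{0.5} = 0.
σ = (5.938 − 5.425)/(0 − (-1.08)) = 0.474.
μ = 5.425 − (-1.08)·0.474 = 5.938.
CV = √(exp(σ²)−1) = √(exp(0.2251)−1) = 0.502.

σ ≈ 0.474, CV ≈ 0.502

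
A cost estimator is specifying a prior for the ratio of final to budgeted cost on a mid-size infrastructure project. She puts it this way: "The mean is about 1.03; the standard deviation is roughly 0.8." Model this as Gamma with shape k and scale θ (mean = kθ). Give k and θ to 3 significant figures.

For Gamma(k, scale θ): mean = kθ, variance = kθ², so CV = 1/√k.
CV = SD/mean = 0.8/1.03 = 0.7767, hence k = 1/CV² = 1.66.
Then θ = mean/k = 1.03/1.66 = 0.621.

k ≈ 1.66, θ ≈ 0.621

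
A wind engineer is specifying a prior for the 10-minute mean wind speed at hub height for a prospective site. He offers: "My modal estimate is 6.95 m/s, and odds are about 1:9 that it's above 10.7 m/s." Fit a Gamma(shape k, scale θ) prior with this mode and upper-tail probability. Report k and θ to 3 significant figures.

k ≈ 11, θ ≈ 0.693

Gamma(k,θ) with k>1 has mode (k−1)θ, so θ = 6.95/(k−1).
Need P(X < 10.7) = 0.9 with θ tied to k this way. Start at k = 2, θ = 6.95: P(X<10.7) ≈ 0.455.
Too low — raise k to concentrate. Iterating converges to k ≈ 11.
Then θ = 6.95/(11−1) ≈ 0.693.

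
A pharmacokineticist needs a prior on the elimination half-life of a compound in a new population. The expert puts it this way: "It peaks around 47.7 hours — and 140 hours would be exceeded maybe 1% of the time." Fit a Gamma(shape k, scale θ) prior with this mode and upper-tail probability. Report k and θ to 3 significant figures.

k ≈ 4.9, θ ≈ 12.2

Gamma(k,θ) with k>1 has mode (k−1)θ, so θ = 47.7/(k−1).
Need P(X < 140) = 0.99 with θ tied to k this way. Start at k = 2, θ = 47.7: P(X<140) ≈ 0.791.
Too low — raise k to concentrate. Iterating converges to k ≈ 4.9.
Then θ = 47.7/(4.9−1) ≈ 12.2.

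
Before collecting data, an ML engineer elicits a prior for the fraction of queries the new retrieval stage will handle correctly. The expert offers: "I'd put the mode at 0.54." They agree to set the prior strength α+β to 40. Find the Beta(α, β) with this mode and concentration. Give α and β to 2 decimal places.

For α,β > 1 the Beta mode is (α−1)/(α+β−2). With α+β = 40, the mode is (α−1)/38.
Set (α−1)/38 = 0.54 → α = 1 + 0.54·38 = 21.52.
β = 40 − α = 18.48.

α = 21.52, β = 18.48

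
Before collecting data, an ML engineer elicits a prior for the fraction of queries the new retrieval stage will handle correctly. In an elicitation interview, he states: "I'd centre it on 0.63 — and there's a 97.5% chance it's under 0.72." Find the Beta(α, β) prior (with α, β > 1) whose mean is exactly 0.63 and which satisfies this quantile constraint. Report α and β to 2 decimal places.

α ≈ 65.16, β ≈ 38.27

With mean 0.63 fixed, write α = 0.63s, β = 0.37s where s = α+β.
Need P(θ < 0.72) = 0.975 under Beta(0.63s, 0.37s). Normal approximation: (q−m)/√(m(1−m)/s) ≈ z_{0.975} = 1.96, so s ≈ 0.63·0.37·(1.96)²/(0.72−0.63)² = 110.5.
At s = 110.5: P(θ<0.72) ≈ 0.979. Adjusting to match 0.975 gives s ≈ 103.44.
So α = 0.63·103.44 ≈ 65.16, β = 0.37·103.44 ≈ 38.27.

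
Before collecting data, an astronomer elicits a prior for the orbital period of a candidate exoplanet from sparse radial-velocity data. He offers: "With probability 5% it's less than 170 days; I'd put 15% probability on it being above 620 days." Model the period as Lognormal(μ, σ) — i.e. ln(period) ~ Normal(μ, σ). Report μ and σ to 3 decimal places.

μ ≈ 5.930, σ ≈ 0.483

If T ~ Lognormal(μ,σ) then ln T ~ Normal(μ,σ), so the p-quantile of ln T is μ + z_p·σ.
ln(170) = 5.136 and ln(620) = 6.43; z_{0.05} = -1.645, z_{0.85} = 1.036.
σ = (6.43 − 5.136)/(1.036 − (-1.645)) = 0.483.
μ = 5.136 − (-1.645)·0.483 = 5.930.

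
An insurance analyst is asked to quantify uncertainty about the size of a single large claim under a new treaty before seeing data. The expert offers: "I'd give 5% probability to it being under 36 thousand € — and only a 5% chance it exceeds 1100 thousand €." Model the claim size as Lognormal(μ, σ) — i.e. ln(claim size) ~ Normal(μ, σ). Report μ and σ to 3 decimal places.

μ ≈ 5.293, σ ≈ 1.039

If T ~ Lognormal(μ,σ) then ln T ~ Normal(μ,σ), so the p-quantile of ln T is μ + z_p·σ.
ln(36) = 3.584 and ln(1100) = 7.003; z_{0.05} = -1.645, z_{0.95} = 1.645.
σ = (7.003 − 3.584)/(1.645 − (-1.645)) = 1.039.
μ = 3.584 − (-1.645)·1.039 = 5.293.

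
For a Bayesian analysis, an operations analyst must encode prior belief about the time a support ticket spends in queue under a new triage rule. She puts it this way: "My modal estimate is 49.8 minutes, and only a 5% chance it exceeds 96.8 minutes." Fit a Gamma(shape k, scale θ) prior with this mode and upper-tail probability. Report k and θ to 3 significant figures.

Gamma(k,θ) with k>1 has mode (k−1)θ, so θ = 49.8/(k−1).
Need P(X < 96.8) = 0.95 with θ tied to k this way. Start at k = 2, θ = 49.8: P(X<96.8) ≈ 0.579.
Too low — raise k to concentrate. Iterating converges to k ≈ 7.29.
Then θ = 49.8/(7.29−1) ≈ 7.92.

k ≈ 7.29, θ ≈ 7.92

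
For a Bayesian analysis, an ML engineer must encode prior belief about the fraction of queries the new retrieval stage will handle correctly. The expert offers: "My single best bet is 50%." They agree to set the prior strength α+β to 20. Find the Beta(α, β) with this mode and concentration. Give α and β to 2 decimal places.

For α,β > 1 the Beta mode is (α−1)/(α+β−2). With α+β = 20, the mode is (α−1)/18.
Set (α−1)/18 = 0.5 → α = 1 + 0.5·18 = 10.00.
β = 20 − α = 10.00.

α = 10.00, β = 10.00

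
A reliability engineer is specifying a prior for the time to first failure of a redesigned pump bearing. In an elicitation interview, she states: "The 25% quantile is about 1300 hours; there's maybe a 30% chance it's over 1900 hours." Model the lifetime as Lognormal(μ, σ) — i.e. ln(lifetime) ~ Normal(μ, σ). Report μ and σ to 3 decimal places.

μ ≈ 7.384, σ ≈ 0.317

If T ~ Lognormal(μ,σ) then ln T ~ Normal(μ,σ), so the p-quantile of ln T is μ + z_p·σ.
ln(1300) = 7.17 and ln(1900) = 7.55; z_{0.25} = -0.6745, z_{0.7} = 0.5244.
σ = (7.55 − 7.17)/(0.5244 − (-0.6745)) = 0.317.
μ = 7.17 − (-0.6745)·0.317 = 7.384.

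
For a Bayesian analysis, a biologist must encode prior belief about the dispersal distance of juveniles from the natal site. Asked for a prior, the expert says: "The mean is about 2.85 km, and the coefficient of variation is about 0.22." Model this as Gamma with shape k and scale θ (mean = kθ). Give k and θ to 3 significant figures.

For Gamma(k, scale θ): mean = kθ, variance = kθ², so CV = 1/√k.
CV = 0.22, hence k = 1/CV² = 20.7.
Then θ = mean/k = 2.85/20.7 = 0.138.

k ≈ 20.7, θ ≈ 0.138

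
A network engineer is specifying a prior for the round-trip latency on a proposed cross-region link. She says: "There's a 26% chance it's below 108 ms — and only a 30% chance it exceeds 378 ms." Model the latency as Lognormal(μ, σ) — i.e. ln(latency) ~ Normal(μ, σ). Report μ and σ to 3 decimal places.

μ ≈ 5.372, σ ≈ 1.073

If T ~ Lognormal(μ,σ) then ln T ~ Normal(μ,σ), so the p-quantile of ln T is μ + z_p·σ.
ln(108) = 4.682 and ln(378) = 5.935; z_{0.26} = -0.6433, z_{0.7} = 0.5244.
σ = (5.935 − 4.682)/(0.5244 − (-0.6433)) = 1.073.
μ = 4.682 − (-0.6433)·1.073 = 5.372.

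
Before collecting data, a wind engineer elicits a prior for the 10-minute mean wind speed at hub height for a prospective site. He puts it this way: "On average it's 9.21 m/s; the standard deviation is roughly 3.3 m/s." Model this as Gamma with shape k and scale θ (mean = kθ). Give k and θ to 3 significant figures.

k ≈ 7.79, θ ≈ 1.18

For Gamma(k, scale θ): mean = kθ, variance = kθ², so CV = 1/√k.
CV = SD/mean = 3.3/9.21 = 0.3583, hence k = 1/CV² = 7.79.
Then θ = mean/k = 9.21/7.79 = 1.18.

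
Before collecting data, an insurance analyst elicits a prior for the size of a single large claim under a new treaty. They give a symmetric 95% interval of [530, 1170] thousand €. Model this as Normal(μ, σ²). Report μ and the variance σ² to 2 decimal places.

μ = 850.00, σ² = 26656.54

A symmetric 95% interval runs μ ± z·σ with z = 1.96.
Half-width = 320, so σ = 320/1.96 = 163.268 and σ² = 26656.54.
μ is the interval midpoint, 850.00.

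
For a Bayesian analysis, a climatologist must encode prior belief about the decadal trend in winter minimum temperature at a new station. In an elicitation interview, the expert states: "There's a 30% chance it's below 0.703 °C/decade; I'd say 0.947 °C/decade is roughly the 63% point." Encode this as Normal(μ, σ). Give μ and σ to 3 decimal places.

μ = 0.852, σ = 0.285

For Normal(μ,σ), the p-quantile is μ + z_p·σ. Here z_{0.3} = -0.5244, z_{0.63} = 0.3319.
So 0.703 = μ − 0.5244σ and 0.947 = μ + 0.3319σ.
Subtracting: σ = (0.947 − 0.703)/(0.3319 − (-0.5244)) = 0.285.
Then μ = 0.703 − (-0.5244)·0.285 = 0.852.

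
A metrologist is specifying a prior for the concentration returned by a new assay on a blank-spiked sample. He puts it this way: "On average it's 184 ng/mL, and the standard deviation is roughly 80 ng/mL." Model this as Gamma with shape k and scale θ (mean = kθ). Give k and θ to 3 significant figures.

k ≈ 5.29, θ ≈ 34.8

For Gamma(k, scale θ): mean = kθ, variance = kθ², so CV = 1/√k.
CV = SD/mean = 80/184 = 0.4348, hence k = 1/CV² = 5.29.
Then θ = mean/k = 184/5.29 = 34.8.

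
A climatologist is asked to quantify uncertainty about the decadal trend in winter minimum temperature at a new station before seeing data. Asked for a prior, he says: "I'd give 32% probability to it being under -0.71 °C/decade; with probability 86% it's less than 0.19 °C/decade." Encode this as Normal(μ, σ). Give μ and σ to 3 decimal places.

The p-quantile of Normal(μ,σ) is μ + z_p·σ, with z_{0.32} = -0.4677 and z_{0.86} = 1.08.
Eliminate σ: μ = (z₂·x₁ − z₁·x₂)/(z₂ − z₁) = (1.08·-0.71 − (-0.4677)·0.19)/1.548 = -0.438.
Then σ = (x₂ − x₁)/(z₂ − z₁) = (0.19 − -0.71)/1.548 = 0.581.

μ = -0.438, σ = 0.581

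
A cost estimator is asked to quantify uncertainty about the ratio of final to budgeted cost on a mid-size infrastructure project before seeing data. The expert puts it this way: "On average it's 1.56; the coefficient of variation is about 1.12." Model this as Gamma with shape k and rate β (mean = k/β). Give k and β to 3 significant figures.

For Gamma(k, rate β): mean = k/β, variance = k/β², so CV = 1/√k.
CV = 1.12, hence k = 1/CV² = 0.797.
Then β = k/mean = 0.797/1.56 = 0.511.

k ≈ 0.797, β ≈ 0.511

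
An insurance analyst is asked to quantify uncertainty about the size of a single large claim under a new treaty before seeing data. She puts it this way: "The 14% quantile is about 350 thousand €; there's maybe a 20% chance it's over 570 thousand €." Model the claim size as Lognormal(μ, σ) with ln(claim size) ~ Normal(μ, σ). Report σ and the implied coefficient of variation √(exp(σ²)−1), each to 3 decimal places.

If T ~ Lognormal(μ,σ) then ln T ~ Normal(μ,σ), so the p-quantile of ln T is μ + z_p·σ.
ln(350) = 5.858 and ln(570) = 6.346; z_{0.14} = -1.08, z_{0.8} = 0.8416.
σ = (6.346 − 5.858)/(0.8416 − (-1.08)) = 0.254.
μ = 5.858 − (-1.08)·0.254 = 6.132.
CV = √(exp(σ²)−1) = √(exp(0.0644)−1) = 0.258.

σ ≈ 0.254, CV ≈ 0.258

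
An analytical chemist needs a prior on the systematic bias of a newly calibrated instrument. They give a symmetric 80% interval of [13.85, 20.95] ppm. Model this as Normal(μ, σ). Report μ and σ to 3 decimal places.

μ = 17.400, σ = 2.770

A symmetric 80% interval runs μ ± z·σ with z = 1.282.
Half-width = 3.55, so σ = 3.55/1.282 = 2.770.
μ is the interval midpoint, 17.400.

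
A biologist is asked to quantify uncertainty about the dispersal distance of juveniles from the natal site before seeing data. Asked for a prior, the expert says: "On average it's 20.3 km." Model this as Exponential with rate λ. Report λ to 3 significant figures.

λ ≈ 0.0493

Exponential mean = 1/λ, so λ = 1/20.3 = 0.0493.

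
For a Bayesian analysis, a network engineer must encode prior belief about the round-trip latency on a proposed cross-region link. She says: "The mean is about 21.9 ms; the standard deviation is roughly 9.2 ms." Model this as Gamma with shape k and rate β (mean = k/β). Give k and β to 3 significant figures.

For Gamma(k, rate β): mean = k/β, variance = k/β², so CV = 1/√k.
CV = SD/mean = 9.2/21.9 = 0.4201, hence k = 1/CV² = 5.67.
Then β = k/mean = 5.67/21.9 = 0.259.

k ≈ 5.67, β ≈ 0.259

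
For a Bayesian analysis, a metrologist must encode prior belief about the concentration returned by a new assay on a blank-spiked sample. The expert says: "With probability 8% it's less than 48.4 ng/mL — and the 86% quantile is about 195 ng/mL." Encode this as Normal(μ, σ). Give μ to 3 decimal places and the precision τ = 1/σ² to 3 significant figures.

For Normal(μ,σ), the p-quantile is μ + z_p·σ. Here z_{0.08} = -1.405, z_{0.86} = 1.08.
So 48.4 = μ − 1.405σ and 195 = μ + 1.08σ.
Subtracting: σ = (195 − 48.4)/(1.08 − (-1.405)) = 58.985.
Then μ = 48.4 − (-1.405)·58.985 = 131.278.
Precision τ = 1/σ² = 1/58.98² = 0.000287.

μ = 131.278, τ = 0.000287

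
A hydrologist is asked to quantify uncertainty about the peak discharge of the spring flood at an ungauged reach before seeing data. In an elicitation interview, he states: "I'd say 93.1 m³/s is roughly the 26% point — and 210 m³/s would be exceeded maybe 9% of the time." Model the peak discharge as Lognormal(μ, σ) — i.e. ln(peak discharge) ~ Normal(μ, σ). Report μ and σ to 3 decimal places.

μ ≈ 4.797, σ ≈ 0.410

If T ~ Lognormal(μ,σ) then ln T ~ Normal(μ,σ), so the p-quantile of ln T is μ + z_p·σ.
ln(93.1) = 4.534 and ln(210) = 5.347; z_{0.26} = -0.6433, z_{0.91} = 1.341.
σ = (5.347 − 4.534)/(1.341 − (-0.6433)) = 0.410.
μ = 4.534 − (-0.6433)·0.410 = 4.797.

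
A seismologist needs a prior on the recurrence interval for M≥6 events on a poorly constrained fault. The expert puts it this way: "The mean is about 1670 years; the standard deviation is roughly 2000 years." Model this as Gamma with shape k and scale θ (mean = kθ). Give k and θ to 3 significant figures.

For Gamma(k, scale θ): mean = kθ, variance = kθ², so CV = 1/√k.
CV = SD/mean = 2000/1670 = 1.198, hence k = 1/CV² = 0.697.
Then θ = mean/k = 1670/0.697 = 2400.

k ≈ 0.697, θ ≈ 2400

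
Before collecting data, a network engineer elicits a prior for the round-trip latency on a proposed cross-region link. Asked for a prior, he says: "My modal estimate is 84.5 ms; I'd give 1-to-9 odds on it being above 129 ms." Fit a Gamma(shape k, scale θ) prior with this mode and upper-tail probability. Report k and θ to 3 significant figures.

Gamma(k,θ) with k>1 has mode (k−1)θ, so θ = 84.5/(k−1).
Need P(X < 129) = 0.9 with θ tied to k this way. Start at k = 2, θ = 84.5: P(X<129) ≈ 0.451.
Too low — raise k to concentrate. Iterating converges to k ≈ 11.4.
Then θ = 84.5/(11.4−1) ≈ 8.11.

k ≈ 11.4, θ ≈ 8.11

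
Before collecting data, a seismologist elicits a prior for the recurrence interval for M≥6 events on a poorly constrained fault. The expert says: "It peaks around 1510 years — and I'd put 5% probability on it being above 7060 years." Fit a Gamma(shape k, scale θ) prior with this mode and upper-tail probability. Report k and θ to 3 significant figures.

k ≈ 2.02, θ ≈ 1480

Gamma(k,θ) with k>1 has mode (k−1)θ, so θ = 1510/(k−1).
Need P(X < 7060) = 0.95 with θ tied to k this way. Start at k = 2, θ = 1510: P(X<7060) ≈ 0.947.
Too low — raise k to concentrate. Iterating converges to k ≈ 2.02.
Then θ = 1510/(2.02−1) ≈ 1480.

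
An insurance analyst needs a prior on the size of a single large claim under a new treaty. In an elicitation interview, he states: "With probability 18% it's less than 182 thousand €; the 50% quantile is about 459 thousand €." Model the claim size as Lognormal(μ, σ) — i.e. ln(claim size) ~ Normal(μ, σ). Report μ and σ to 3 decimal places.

If T ~ Lognormal(μ,σ) then ln T ~ Normal(μ,σ), so the p-quantile of ln T is μ + z_p·σ.
ln(182) = 5.204 and ln(459) = 6.129; z_{0.18} = -0.9154, z_{0.5} = 0.
σ = (6.129 − 5.204)/(0 − (-0.9154)) = 1.011.
μ = 5.204 − (-0.9154)·1.011 = 6.129.

μ ≈ 6.129, σ ≈ 1.011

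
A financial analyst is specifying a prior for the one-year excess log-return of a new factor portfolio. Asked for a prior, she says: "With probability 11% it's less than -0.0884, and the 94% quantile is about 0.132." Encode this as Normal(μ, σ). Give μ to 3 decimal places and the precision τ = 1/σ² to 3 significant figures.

μ = 0.009, τ = 159

The p-quantile of Normal(μ,σ) is μ + z_p·σ, with z_{0.11} = -1.227 and z_{0.94} = 1.555.
Eliminate σ: μ = (z₂·x₁ − z₁·x₂)/(z₂ − z₁) = (1.555·-0.0884 − (-1.227)·0.132)/2.781 = 0.009.
Then σ = (x₂ − x₁)/(z₂ − z₁) = (0.132 − -0.0884)/2.781 = 0.079.
Precision τ = 1/σ² = 1/0.07924² = 159.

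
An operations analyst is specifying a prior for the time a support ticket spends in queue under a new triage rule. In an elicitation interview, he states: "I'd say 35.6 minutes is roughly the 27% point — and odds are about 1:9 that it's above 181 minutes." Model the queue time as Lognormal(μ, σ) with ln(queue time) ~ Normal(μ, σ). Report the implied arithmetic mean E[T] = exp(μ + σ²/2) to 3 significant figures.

If T ~ Lognormal(μ,σ) then ln T ~ Normal(μ,σ), so the p-quantile of ln T is μ + z_p·σ.
ln(35.6) = 3.572 and ln(181) = 5.198; z_{0.27} = -0.6128, z_{0.9} = 1.282.
σ = (5.198 − 3.572)/(1.282 − (-0.6128)) = 0.858.
μ = 3.572 − (-0.6128)·0.858 = 4.098.
E[T] = exp(μ + σ²/2) = exp(4.098 + 0.3684) = 87.1 minutes.

E[T] ≈ 87.1 minutes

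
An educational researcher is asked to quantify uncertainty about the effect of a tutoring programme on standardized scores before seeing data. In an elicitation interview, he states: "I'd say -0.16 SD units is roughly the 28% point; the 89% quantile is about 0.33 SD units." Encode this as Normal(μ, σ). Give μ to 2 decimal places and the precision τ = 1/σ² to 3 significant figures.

μ = -0.00, τ = 13.6

For Normal(μ,σ), the p-quantile is μ + z_p·σ. Here z_{0.28} = -0.5828, z_{0.89} = 1.227.
So -0.16 = μ − 0.5828σ and 0.33 = μ + 1.227σ.
Subtracting: σ = (0.33 − -0.16)/(1.227 − (-0.5828)) = 0.27.
Then μ = -0.16 − (-0.5828)·0.27 = -0.00.
Precision τ = 1/σ² = 1/0.2708² = 13.6.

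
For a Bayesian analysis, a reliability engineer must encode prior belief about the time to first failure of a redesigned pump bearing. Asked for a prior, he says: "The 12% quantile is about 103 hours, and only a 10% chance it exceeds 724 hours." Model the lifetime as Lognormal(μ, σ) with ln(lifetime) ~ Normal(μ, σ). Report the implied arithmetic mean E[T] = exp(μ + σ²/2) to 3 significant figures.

E[T] ≈ 359 hours

If T ~ Lognormal(μ,σ) then ln T ~ Normal(μ,σ), so the p-quantile of ln T is μ + z_p·σ.
ln(103) = 4.635 and ln(724) = 6.585; z_{0.12} = -1.175, z_{0.9} = 1.282.
σ = (6.585 − 4.635)/(1.282 − (-1.175)) = 0.794.
μ = 4.635 − (-1.175)·0.794 = 5.567.
E[T] = exp(μ + σ²/2) = exp(5.567 + 0.3151) = 359 hours.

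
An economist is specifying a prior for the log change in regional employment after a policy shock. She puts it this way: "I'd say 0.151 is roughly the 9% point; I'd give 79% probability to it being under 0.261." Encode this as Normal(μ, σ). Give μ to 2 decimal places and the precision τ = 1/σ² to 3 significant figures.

For Normal(μ,σ), the p-quantile is μ + z_p·σ. Here z_{0.09} = -1.341, z_{0.79} = 0.8064.
So 0.151 = μ − 1.341σ and 0.261 = μ + 0.8064σ.
Subtracting: σ = (0.261 − 0.151)/(0.8064 − (-1.341)) = 0.05.
Then μ = 0.151 − (-1.341)·0.05 = 0.22.
Precision τ = 1/σ² = 1/0.05123² = 381.

μ = 0.22, τ = 381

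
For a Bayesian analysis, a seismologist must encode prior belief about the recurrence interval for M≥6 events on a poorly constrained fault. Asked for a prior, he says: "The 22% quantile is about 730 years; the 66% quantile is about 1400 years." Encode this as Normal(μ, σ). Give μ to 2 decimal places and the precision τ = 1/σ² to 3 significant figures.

For Normal(μ,σ), the p-quantile is μ + z_p·σ. Here z_{0.22} = -0.7722, z_{0.66} = 0.4125.
So 730 = μ − 0.7722σ and 1400 = μ + 0.4125σ.
Subtracting: σ = (1400 − 730)/(0.4125 − (-0.7722)) = 565.56.
Then μ = 730 − (-0.7722)·565.56 = 1166.73.
Precision τ = 1/σ² = 1/565.6² = 3.13e-06.

μ = 1166.73, τ = 3.13e-06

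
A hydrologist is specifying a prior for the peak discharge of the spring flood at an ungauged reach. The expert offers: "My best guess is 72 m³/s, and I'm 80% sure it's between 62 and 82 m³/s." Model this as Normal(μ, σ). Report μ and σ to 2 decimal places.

μ = 72.00, σ = 7.80

A symmetric 80% interval runs μ ± z·σ with z = 1.282.
Half-width = 10, so σ = 10/1.282 = 7.80.
μ is the stated best guess, 72.00.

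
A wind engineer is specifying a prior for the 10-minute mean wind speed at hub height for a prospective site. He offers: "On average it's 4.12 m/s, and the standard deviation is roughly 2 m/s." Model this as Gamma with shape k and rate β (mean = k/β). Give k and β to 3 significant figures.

k ≈ 4.24, β ≈ 1.03

For Gamma(k, rate β): mean = k/β, variance = k/β², so CV = 1/√k.
CV = SD/mean = 2/4.12 = 0.4854, hence k = 1/CV² = 4.24.
Then β = k/mean = 4.24/4.12 = 1.03.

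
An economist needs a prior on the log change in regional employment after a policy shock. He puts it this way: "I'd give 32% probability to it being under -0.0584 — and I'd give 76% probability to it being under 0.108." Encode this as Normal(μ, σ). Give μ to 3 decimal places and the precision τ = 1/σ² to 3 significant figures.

The p-quantile of Normal(μ,σ) is μ + z_p·σ, with z_{0.32} = -0.4677 and z_{0.76} = 0.7063.
Eliminate σ: μ = (z₂·x₁ − z₁·x₂)/(z₂ − z₁) = (0.7063·-0.0584 − (-0.4677)·0.108)/1.174 = 0.008.
Then σ = (x₂ − x₁)/(z₂ − z₁) = (0.108 − -0.0584)/1.174 = 0.142.
Precision τ = 1/σ² = 1/0.1417² = 49.8.

μ = 0.008, τ = 49.8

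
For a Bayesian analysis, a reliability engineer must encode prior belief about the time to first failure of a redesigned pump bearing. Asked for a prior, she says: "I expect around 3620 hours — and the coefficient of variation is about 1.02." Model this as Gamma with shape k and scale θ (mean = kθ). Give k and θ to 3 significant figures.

k ≈ 0.961, θ ≈ 3770

For Gamma(k, scale θ): mean = kθ, variance = kθ², so CV = 1/√k.
CV = 1.02, hence k = 1/CV² = 0.961.
Then θ = mean/k = 3620/0.961 = 3770.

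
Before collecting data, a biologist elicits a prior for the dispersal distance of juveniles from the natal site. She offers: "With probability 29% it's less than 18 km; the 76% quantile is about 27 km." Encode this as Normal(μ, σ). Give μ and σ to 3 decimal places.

The p-quantile of Normal(μ,σ) is μ + z_p·σ, with z_{0.29} = -0.5534 and z_{0.76} = 0.7063.
Eliminate σ: μ = (z₂·x₁ − z₁·x₂)/(z₂ − z₁) = (0.7063·18 − (-0.5534)·27)/1.26 = 21.954.
Then σ = (x₂ − x₁)/(z₂ − z₁) = (27 − 18)/1.26 = 7.145.

μ = 21.954, σ = 7.145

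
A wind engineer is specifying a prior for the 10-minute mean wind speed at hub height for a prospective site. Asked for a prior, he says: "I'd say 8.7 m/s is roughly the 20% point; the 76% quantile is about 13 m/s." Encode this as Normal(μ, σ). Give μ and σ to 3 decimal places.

μ = 11.038, σ = 2.778

For Normal(μ,σ), the p-quantile is μ + z_p·σ. Here z_{0.2} = -0.8416, z_{0.76} = 0.7063.
So 8.7 = μ − 0.8416σ and 13 = μ + 0.7063σ.
Subtracting: σ = (13 − 8.7)/(0.7063 − (-0.8416)) = 2.778.
Then μ = 8.7 − (-0.8416)·2.778 = 11.038.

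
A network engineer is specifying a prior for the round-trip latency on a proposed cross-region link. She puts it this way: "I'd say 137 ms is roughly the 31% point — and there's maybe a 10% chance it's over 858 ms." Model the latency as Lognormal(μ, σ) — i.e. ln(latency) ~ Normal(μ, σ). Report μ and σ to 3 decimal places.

μ ≈ 5.432, σ ≈ 1.032

If T ~ Lognormal(μ,σ) then ln T ~ Normal(μ,σ), so the p-quantile of ln T is μ + z_p·σ.
ln(137) = 4.92 and ln(858) = 6.755; z_{0.31} = -0.4959, z_{0.9} = 1.282.
σ = (6.755 − 4.92)/(1.282 − (-0.4959)) = 1.032.
μ = 4.92 − (-0.4959)·1.032 = 5.432.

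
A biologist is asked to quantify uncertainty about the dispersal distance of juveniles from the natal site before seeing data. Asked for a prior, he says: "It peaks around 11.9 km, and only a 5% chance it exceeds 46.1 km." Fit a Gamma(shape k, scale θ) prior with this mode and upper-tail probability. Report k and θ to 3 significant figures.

Gamma(k,θ) with k>1 has mode (k−1)θ, so θ = 11.9/(k−1).
Need P(X < 46.1) = 0.95 with θ tied to k this way. Start at k = 2, θ = 11.9: P(X<46.1) ≈ 0.899.
Too low — raise k to concentrate. Iterating converges to k ≈ 2.38.
Then θ = 11.9/(2.38−1) ≈ 8.62.

k ≈ 2.38, θ ≈ 8.62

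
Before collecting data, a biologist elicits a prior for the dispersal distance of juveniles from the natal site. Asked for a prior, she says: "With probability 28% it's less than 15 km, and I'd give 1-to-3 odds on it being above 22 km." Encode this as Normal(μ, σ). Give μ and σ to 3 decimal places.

For Normal(μ,σ), the p-quantile is μ + z_p·σ. Here z_{0.28} = -0.5828, z_{0.75} = 0.6745.
So 15 = μ − 0.5828σ and 22 = μ + 0.6745σ.
Subtracting: σ = (22 − 15)/(0.6745 − (-0.5828)) = 5.567.
Then μ = 15 − (-0.5828)·5.567 = 18.245.

μ = 18.245, σ = 5.567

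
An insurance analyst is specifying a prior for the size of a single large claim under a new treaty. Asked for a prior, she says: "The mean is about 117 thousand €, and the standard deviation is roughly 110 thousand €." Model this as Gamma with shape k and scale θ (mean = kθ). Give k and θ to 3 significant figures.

For Gamma(k, scale θ): mean = kθ, variance = kθ², so CV = 1/√k.
CV = SD/mean = 110/117 = 0.9402, hence k = 1/CV² = 1.13.
Then θ = mean/k = 117/1.13 = 103.

k ≈ 1.13, θ ≈ 103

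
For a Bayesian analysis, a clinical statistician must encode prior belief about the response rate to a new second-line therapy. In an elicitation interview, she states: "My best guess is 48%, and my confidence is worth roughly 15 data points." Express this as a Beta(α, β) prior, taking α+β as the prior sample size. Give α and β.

Under the effective-sample-size interpretation, Beta(α, β) has prior mean α/(α+β) and prior sample size α+β.
So α+β = 15 and α/(α+β) = 0.48, giving α = 0.48·15 = 7.2 and β = 15 − 7.2 = 7.8.

α = 7.2, β = 7.8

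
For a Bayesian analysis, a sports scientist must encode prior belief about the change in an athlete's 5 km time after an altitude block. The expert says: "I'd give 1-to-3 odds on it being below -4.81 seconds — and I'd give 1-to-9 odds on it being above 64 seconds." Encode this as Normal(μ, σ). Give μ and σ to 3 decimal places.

The p-quantile of Normal(μ,σ) is μ + z_p·σ, with z_{0.25} = -0.6745 and z_{0.9} = 1.282.
Eliminate σ: μ = (z₂·x₁ − z₁·x₂)/(z₂ − z₁) = (1.282·-4.81 − (-0.6745)·64)/1.956 = 18.917.
Then σ = (x₂ − x₁)/(z₂ − z₁) = (64 − -4.81)/1.956 = 35.178.

μ = 18.917, σ = 35.178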